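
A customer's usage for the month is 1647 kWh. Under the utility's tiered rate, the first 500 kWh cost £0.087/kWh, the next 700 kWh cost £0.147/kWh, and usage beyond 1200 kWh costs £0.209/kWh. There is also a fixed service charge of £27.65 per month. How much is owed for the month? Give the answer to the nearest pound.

£267

First 500 kWh × £0.087 = £43.50
Next 700 kWh × £0.147 = £102.90
Remaining 447 kWh × £0.209 = £93.42
Energy charge = £239.82; + service £27.65 = £267.47 ≈ £267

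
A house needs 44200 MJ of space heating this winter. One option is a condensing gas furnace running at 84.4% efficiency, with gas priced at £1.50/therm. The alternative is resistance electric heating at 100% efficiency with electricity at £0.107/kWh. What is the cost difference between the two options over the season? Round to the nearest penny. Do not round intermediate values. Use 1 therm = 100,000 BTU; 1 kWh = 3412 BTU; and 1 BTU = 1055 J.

Heat load = 44200 MJ = 44,200,000,000 J / 1055 = 41,895,735 BTU
Gas: input = 41,895,735 / 0.844 = 49,639,496 BTU = 496.4 therm → 496.4 × £1.50 = £744.59
Electric: 41,895,735 BTU / 3412 = 12,280 kWh → × £0.107 = £1,313.85
Difference = |£744.59 − £1,313.85| = £569.25

£569.25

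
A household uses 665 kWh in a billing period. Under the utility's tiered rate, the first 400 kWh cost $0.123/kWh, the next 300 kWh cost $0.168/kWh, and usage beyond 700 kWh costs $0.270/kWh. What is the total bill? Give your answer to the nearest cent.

First 400 kWh × $0.123 = $49.20
Next 265 kWh × $0.168 = $44.52
Remaining tier: 0 kWh (not reached)
Total = $93.72

$93.72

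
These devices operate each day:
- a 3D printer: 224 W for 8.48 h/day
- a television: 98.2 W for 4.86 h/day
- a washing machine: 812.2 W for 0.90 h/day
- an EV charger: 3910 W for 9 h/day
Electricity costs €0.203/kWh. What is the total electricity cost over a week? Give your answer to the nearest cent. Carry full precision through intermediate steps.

€54.42

3D printer: 224 W × 8.48 h × 7 d = 13,297 Wh = 13.3 kWh
television: 98.2 W × 4.86 h × 7 d = 3,341 Wh = 3.341 kWh
washing machine: 812.2 W × 0.90 h × 7 d = 5,117 Wh = 5.117 kWh
EV charger: 3910 W × 9 h × 7 d = 246,330 Wh = 246.3 kWh
Total energy = 13.3 + 3.341 + 5.117 + 246.3 = 268.1 kWh
Cost = 268.1 kWh × €0.203 = €54.42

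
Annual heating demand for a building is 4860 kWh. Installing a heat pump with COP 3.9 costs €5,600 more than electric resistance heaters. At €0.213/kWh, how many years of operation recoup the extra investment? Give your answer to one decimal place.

7.3 years

Resistance: 4860 kWh × €0.213 = €1,035.18/yr
Heat pump: 4860 / 3.9 = 1246 kWh in → × €0.213 = €265.43/yr
Annual savings = €769.75
Payback = €5,600 / €769.75 = 7.28 years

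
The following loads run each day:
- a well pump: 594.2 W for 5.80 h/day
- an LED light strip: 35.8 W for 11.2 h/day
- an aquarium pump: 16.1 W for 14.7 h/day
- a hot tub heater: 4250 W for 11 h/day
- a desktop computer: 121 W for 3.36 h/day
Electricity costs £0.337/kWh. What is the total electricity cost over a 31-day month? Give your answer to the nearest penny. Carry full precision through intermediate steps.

well pump: 594.2 W × 5.80 h × 31 d = 106,837 Wh = 106.8 kWh
LED light strip: 35.8 W × 11.2 h × 31 d = 12,430 Wh = 12.43 kWh
aquarium pump: 16.1 W × 14.7 h × 31 d = 7,337 Wh = 7.337 kWh
hot tub heater: 4250 W × 11 h × 31 d = 1,449,250 Wh = 1,449 kWh
desktop computer: 121 W × 3.36 h × 31 d = 12,603 Wh = 12.6 kWh
Total energy = 106.8 + 12.43 + 7.337 + 1,449 + 12.6 = 1,588 kWh
Cost = 1,588 kWh × £0.337 = £535.31

£535.31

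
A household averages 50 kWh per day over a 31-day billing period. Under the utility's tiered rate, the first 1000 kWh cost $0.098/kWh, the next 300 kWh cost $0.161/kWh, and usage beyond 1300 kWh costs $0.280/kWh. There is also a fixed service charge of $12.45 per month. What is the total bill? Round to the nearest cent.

$228.75

Usage = 50 kWh/day × 31 days = 1550 kWh
First 1000 kWh × $0.098 = $98.00
Next 300 kWh × $0.161 = $48.30
Remaining 250 kWh × $0.280 = $70.00
Energy charge = $216.30; + service $12.45 = $228.75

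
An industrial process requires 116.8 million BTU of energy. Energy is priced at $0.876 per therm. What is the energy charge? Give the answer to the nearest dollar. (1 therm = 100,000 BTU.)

116.8 million BTU × (10 therm/million BTU) = 1,168 therm
Cost = 1,168 therm × $0.876/therm = $1,023.17 ≈ $1023

$1023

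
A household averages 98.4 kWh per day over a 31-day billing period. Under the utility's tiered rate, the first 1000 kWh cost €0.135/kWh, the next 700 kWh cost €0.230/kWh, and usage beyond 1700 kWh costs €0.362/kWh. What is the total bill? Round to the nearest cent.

€784.84

Usage = 98.4 kWh/day × 31 days = 3050.4 kWh
First 1000 kWh × €0.135 = €135.00
Next 700 kWh × €0.230 = €161.00
Remaining 1350.4 kWh × €0.362 = €488.84
Total = €784.84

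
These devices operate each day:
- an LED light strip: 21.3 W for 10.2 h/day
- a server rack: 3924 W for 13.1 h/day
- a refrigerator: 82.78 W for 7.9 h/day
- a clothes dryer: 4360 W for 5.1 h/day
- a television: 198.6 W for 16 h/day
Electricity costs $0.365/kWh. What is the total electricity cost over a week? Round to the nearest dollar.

$198

LED light strip: 21.3 W × 10.2 h × 7 d = 1,521 Wh = 1.521 kWh
server rack: 3924 W × 13.1 h × 7 d = 359,831 Wh = 359.8 kWh
refrigerator: 82.78 W × 7.9 h × 7 d = 4,578 Wh = 4.578 kWh
clothes dryer: 4360 W × 5.1 h × 7 d = 155,652 Wh = 155.7 kWh
television: 198.6 W × 16 h × 7 d = 22,243 Wh = 22.24 kWh
Total energy = 1.521 + 359.8 + 4.578 + 155.7 + 22.24 = 543.8 kWh
Cost = 543.8 kWh × $0.365 = $198.50 ≈ $198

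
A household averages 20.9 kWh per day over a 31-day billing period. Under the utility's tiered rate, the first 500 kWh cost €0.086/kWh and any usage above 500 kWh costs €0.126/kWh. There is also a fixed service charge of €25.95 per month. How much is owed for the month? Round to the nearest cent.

Usage = 20.9 kWh/day × 31 days = 647.9 kWh
First 500 kWh × €0.086 = €43.00
Remaining 147.9 kWh × €0.126 = €18.64
Energy charge = €61.64; + service €25.95 = €87.59

€87.59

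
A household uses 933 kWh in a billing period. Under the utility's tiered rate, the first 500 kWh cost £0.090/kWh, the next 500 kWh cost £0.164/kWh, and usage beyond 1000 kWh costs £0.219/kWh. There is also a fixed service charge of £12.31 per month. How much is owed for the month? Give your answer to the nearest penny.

First 500 kWh × £0.090 = £45.00
Next 433 kWh × £0.164 = £71.01
Remaining tier: 0 kWh (not reached)
Energy charge = £116.01; + service £12.31 = £128.32

£128.32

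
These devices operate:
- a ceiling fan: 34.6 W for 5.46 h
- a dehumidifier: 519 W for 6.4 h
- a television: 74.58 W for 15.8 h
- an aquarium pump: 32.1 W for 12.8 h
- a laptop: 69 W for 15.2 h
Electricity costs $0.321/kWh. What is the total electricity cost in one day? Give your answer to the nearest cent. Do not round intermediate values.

$1.97

ceiling fan: 34.6 W × 5.46 h = 189 Wh = 0.1889 kWh
dehumidifier: 519 W × 6.4 h = 3,322 Wh = 3.322 kWh
television: 74.58 W × 15.8 h = 1,178 Wh = 1.178 kWh
aquarium pump: 32.1 W × 12.8 h = 411 Wh = 0.4109 kWh
laptop: 69 W × 15.2 h = 1,049 Wh = 1.049 kWh
Total energy = 0.1889 + 3.322 + 1.178 + 0.4109 + 1.049 = 6.149 kWh
Cost = 6.149 kWh × $0.321 = $1.97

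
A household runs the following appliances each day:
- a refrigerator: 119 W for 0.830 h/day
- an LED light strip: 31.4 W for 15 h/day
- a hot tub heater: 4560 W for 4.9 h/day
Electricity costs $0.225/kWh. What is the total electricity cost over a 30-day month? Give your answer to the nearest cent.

$154.67

refrigerator: 119 W × 0.830 h × 30 d = 2,963 Wh = 2.963 kWh
LED light strip: 31.4 W × 15 h × 30 d = 14,130 Wh = 14.13 kWh
hot tub heater: 4560 W × 4.9 h × 30 d = 670,320 Wh = 670.3 kWh
Total energy = 2.963 + 14.13 + 670.3 = 687.4 kWh
Cost = 687.4 kWh × $0.225 = $154.67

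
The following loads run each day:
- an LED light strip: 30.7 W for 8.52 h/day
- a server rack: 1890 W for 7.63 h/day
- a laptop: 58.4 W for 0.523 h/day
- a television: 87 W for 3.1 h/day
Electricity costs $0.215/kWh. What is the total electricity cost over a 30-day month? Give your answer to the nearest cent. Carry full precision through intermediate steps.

LED light strip: 30.7 W × 8.52 h × 30 d = 7,847 Wh = 7.847 kWh
server rack: 1890 W × 7.63 h × 30 d = 432,621 Wh = 432.6 kWh
laptop: 58.4 W × 0.523 h × 30 d = 916 Wh = 0.9163 kWh
television: 87 W × 3.1 h × 30 d = 8,091 Wh = 8.091 kWh
Total energy = 7.847 + 432.6 + 0.9163 + 8.091 = 449.5 kWh
Cost = 449.5 kWh × $0.215 = $96.64

$96.64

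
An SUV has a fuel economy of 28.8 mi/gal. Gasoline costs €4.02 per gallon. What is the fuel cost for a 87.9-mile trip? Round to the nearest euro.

€12

Fuel = 87.9 mi / 28.8 mpg = 3.052 gal
Cost = 3.052 gal × €4.02/gal = €12.27 ≈ €12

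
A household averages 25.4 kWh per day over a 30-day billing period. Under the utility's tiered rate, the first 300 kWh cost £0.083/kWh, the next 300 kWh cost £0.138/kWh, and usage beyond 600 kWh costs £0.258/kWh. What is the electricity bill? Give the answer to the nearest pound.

Usage = 25.4 kWh/day × 30 days = 762 kWh
First 300 kWh × £0.083 = £24.90
Next 300 kWh × £0.138 = £41.40
Remaining 162 kWh × £0.258 = £41.80
Total = £108.10 ≈ £108

£108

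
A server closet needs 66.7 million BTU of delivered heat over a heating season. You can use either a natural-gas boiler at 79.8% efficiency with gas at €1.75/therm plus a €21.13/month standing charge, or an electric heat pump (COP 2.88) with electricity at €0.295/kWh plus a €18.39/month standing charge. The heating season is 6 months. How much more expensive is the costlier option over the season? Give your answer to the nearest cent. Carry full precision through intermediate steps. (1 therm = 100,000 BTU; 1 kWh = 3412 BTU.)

€523.22

Heat load = 66.7 × 10⁶ BTU = 66,700,000 BTU
Gas: input = 66,700,000 / 0.798 = 83,583,960 BTU = 835.8 therm → 835.8 × €1.75 = €1,462.72; + 6 × €21.13 standing = €1,589.50
Heat pump: 66,700,000 BTU / 3412 = 19,550 kWh heat; / 2.88 = 6,788 kWh in → × €0.295 = €2,002.38; + 6 × €18.39 standing = €2,112.72
Difference = |€1,589.50 − €2,112.72| = €523.22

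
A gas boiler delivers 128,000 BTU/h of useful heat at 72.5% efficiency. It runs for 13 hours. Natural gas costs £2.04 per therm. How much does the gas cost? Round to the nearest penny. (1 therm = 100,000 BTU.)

£46.82

Heat delivered = 128,000 BTU/h × 13 h = 1,664,000 BTU
Gas input = 1,664,000 / 0.725 = 2,295,172 BTU
= 2,295,172 / 100,000 = 22.95 therm
Cost = 22.95 × £2.04/therm = £46.82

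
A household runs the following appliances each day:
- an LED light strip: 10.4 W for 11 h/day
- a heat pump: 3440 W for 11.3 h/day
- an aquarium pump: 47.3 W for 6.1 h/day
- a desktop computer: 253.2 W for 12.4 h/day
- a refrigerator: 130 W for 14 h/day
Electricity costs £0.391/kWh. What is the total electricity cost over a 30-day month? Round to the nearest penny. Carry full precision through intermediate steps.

£518.87

LED light strip: 10.4 W × 11 h × 30 d = 3,432 Wh = 3.432 kWh
heat pump: 3440 W × 11.3 h × 30 d = 1,166,160 Wh = 1,166 kWh
aquarium pump: 47.3 W × 6.1 h × 30 d = 8,656 Wh = 8.656 kWh
desktop computer: 253.2 W × 12.4 h × 30 d = 94,190 Wh = 94.19 kWh
refrigerator: 130 W × 14 h × 30 d = 54,600 Wh = 54.6 kWh
Total energy = 3.432 + 1,166 + 8.656 + 94.19 + 54.6 = 1,327 kWh
Cost = 1,327 kWh × £0.391 = £518.87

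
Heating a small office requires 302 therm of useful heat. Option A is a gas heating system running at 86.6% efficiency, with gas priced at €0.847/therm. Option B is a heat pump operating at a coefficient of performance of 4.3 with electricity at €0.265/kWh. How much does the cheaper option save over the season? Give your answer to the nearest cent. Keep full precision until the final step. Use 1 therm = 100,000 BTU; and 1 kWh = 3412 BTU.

€250.10

Heat load = 302 therm × 100,000 = 30,200,000 BTU
Gas: input = 30,200,000 / 0.866 = 34,872,979 BTU = 348.7 therm → 348.7 × €0.847 = €295.37
Heat pump: 30,200,000 BTU / 3412 = 8,851 kWh heat; / 4.3 = 2,058 kWh in → × €0.265 = €545.48
Difference = |€295.37 − €545.48| = €250.10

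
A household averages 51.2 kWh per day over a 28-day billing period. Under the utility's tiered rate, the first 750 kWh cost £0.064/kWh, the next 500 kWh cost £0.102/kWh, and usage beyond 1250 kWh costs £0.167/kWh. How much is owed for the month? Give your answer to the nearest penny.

Usage = 51.2 kWh/day × 28 days = 1433.6 kWh
First 750 kWh × £0.064 = £48.00
Next 500 kWh × £0.102 = £51.00
Remaining 183.6 kWh × £0.167 = £30.66
Total = £129.66

£129.66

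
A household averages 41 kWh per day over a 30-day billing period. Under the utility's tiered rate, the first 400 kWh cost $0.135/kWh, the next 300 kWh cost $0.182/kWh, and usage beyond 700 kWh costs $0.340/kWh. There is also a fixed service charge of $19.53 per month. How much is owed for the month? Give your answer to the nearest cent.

$308.33

Usage = 41 kWh/day × 30 days = 1230 kWh
First 400 kWh × $0.135 = $54.00
Next 300 kWh × $0.182 = $54.60
Remaining 530 kWh × $0.340 = $180.20
Energy charge = $288.80; + service $19.53 = $308.33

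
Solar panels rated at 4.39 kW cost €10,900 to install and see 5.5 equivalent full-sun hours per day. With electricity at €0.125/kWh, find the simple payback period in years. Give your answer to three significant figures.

9.89 years

Daily generation = 4.39 kW × 5.5 h = 24.14 kWh
Annual generation = 24.14 × 365 = 8812.9 kWh
Annual savings = 8812.9 × €0.125 = €1,101.62
Payback = €10,900 / €1,101.62 = 9.89 years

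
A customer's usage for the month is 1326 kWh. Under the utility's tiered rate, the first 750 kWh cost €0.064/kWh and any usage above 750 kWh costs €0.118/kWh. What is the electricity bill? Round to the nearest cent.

€115.97

First 750 kWh × €0.064 = €48.00
Remaining 576 kWh × €0.118 = €67.97
Total = €115.97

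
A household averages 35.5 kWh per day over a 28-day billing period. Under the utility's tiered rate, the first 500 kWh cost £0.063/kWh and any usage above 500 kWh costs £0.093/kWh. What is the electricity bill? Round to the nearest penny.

Usage = 35.5 kWh/day × 28 days = 994 kWh
First 500 kWh × £0.063 = £31.50
Remaining 494 kWh × £0.093 = £45.94
Total = £77.44

£77.44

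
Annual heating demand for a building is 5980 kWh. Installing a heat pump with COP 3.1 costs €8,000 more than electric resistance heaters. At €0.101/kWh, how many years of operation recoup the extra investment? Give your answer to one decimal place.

Resistance: 5980 kWh × €0.101 = €603.98/yr
Heat pump: 5980 / 3.1 = 1929 kWh in → × €0.101 = €194.83/yr
Annual savings = €409.15
Payback = €8,000 / €409.15 = 19.6 years

19.6 years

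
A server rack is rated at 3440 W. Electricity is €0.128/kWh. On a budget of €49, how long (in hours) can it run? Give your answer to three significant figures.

111 h

Energy budget = €49 / €0.128 per kWh = 382.8 kWh = 382,812 Wh
Runtime = 382,812 Wh / 3440 W = 111.3 h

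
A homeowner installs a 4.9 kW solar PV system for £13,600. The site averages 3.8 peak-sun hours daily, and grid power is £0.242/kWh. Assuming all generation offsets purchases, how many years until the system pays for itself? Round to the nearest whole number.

Daily generation = 4.9 kW × 3.8 h = 18.62 kWh
Annual generation = 18.62 × 365 = 6796.3 kWh
Annual savings = 6796.3 × £0.242 = £1,644.70
Payback = £13,600 / £1,644.70 = 8.27 years

8 years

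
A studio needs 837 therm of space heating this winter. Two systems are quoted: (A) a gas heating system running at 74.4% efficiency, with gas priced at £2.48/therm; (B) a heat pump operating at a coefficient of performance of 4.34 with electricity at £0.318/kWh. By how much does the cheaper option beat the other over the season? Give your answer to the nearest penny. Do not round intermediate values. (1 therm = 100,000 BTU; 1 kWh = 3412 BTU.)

£992.56

Heat load = 837 therm × 100,000 = 83,700,000 BTU
Gas: input = 83,700,000 / 0.744 = 112,500,000 BTU = 1,125 therm → 1,125 × £2.48 = £2,790.00
Heat pump: 83,700,000 BTU / 3412 = 24,530 kWh heat; / 4.34 = 5,652 kWh in → × £0.318 = £1,797.44
Difference = |£2,790.00 − £1,797.44| = £992.56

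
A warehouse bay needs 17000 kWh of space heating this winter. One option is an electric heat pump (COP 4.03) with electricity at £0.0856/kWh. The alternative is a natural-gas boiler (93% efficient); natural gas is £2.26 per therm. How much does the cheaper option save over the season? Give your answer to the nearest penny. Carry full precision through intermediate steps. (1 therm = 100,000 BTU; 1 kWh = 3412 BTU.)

Heat load = 17000 kWh × 3412 = 58,004,000 BTU
Gas: input = 58,004,000 / 0.93 = 62,369,892 BTU = 623.7 therm → 623.7 × £2.26 = £1,409.56
Heat pump: 58,004,000 BTU / 3412 = 17,000 kWh heat; / 4.03 = 4,218 kWh in → × £0.0856 = £361.09
Difference = |£1,409.56 − £361.09| = £1,048.47

£1048.47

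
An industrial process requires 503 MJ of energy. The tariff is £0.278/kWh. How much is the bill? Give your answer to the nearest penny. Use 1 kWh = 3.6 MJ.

£38.84

503 MJ × (0.27778 kWh/MJ) = 139.7 kWh
Cost = 139.7 kWh × £0.278/kWh = £38.84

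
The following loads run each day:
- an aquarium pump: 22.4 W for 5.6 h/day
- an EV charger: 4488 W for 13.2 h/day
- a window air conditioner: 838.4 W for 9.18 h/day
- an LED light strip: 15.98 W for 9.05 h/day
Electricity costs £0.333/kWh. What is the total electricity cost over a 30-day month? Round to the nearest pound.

aquarium pump: 22.4 W × 5.6 h × 30 d = 3,763 Wh = 3.763 kWh
EV charger: 4488 W × 13.2 h × 30 d = 1,777,248 Wh = 1,777 kWh
window air conditioner: 838.4 W × 9.18 h × 30 d = 230,895 Wh = 230.9 kWh
LED light strip: 15.98 W × 9.05 h × 30 d = 4,339 Wh = 4.339 kWh
Total energy = 3.763 + 1,777 + 230.9 + 4.339 = 2,016 kWh
Cost = 2,016 kWh × £0.333 = £671.41 ≈ £671

£671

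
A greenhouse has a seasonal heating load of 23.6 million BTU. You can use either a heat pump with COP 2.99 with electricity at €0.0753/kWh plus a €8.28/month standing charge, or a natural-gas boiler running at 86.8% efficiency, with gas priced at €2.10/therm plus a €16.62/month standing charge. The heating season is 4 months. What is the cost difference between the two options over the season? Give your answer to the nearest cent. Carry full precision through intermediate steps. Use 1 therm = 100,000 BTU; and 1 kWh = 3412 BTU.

€430.14

Heat load = 23.6 × 10⁶ BTU = 23,600,000 BTU
Gas: input = 23,600,000 / 0.868 = 27,188,940 BTU = 271.9 therm → 271.9 × €2.10 = €570.97; + 4 × €16.62 standing = €637.45
Heat pump: 23,600,000 BTU / 3412 = 6,917 kWh heat; / 2.99 = 2,313 kWh in → × €0.0753 = €174.19; + 4 × €8.28 standing = €207.31
Difference = |€637.45 − €207.31| = €430.14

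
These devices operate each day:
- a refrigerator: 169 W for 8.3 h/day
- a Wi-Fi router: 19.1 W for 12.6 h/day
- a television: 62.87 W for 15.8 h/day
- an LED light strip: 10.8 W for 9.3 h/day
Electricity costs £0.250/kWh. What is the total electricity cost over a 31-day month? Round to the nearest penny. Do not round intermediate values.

refrigerator: 169 W × 8.3 h × 31 d = 43,484 Wh = 43.48 kWh
Wi-Fi router: 19.1 W × 12.6 h × 31 d = 7,460 Wh = 7.46 kWh
television: 62.87 W × 15.8 h × 31 d = 30,794 Wh = 30.79 kWh
LED light strip: 10.8 W × 9.3 h × 31 d = 3,114 Wh = 3.114 kWh
Total energy = 43.48 + 7.46 + 30.79 + 3.114 = 84.85 kWh
Cost = 84.85 kWh × £0.250 = £21.21

£21.21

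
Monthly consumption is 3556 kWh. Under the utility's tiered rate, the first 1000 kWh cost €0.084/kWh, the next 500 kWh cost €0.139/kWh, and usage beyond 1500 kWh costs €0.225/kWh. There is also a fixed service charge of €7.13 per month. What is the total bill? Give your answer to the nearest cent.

€623.23

First 1000 kWh × €0.084 = €84.00
Next 500 kWh × €0.139 = €69.50
Remaining 2056 kWh × €0.225 = €462.60
Energy charge = €616.10; + service €7.13 = €623.23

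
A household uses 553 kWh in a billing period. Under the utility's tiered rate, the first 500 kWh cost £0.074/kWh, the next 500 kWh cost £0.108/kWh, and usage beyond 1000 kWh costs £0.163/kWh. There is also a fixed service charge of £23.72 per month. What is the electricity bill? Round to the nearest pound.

£66

First 500 kWh × £0.074 = £37.00
Next 53 kWh × £0.108 = £5.72
Remaining tier: 0 kWh (not reached)
Energy charge = £42.72; + service £23.72 = £66.44 ≈ £66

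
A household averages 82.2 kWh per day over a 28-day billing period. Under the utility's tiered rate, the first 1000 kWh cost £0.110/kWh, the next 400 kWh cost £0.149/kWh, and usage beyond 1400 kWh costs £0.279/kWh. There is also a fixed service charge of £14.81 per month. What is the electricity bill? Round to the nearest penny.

£435.96

Usage = 82.2 kWh/day × 28 days = 2301.6 kWh
First 1000 kWh × £0.110 = £110.00
Next 400 kWh × £0.149 = £59.60
Remaining 901.6 kWh × £0.279 = £251.55
Energy charge = £421.15; + service £14.81 = £435.96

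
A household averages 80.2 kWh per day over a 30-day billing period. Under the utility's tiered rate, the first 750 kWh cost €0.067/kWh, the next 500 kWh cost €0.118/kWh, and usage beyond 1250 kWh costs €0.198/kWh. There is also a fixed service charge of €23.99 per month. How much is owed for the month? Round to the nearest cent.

€362.13

Usage = 80.2 kWh/day × 30 days = 2406 kWh
First 750 kWh × €0.067 = €50.25
Next 500 kWh × €0.118 = €59.00
Remaining 1156 kWh × €0.198 = €228.89
Energy charge = €338.14; + service €23.99 = €362.13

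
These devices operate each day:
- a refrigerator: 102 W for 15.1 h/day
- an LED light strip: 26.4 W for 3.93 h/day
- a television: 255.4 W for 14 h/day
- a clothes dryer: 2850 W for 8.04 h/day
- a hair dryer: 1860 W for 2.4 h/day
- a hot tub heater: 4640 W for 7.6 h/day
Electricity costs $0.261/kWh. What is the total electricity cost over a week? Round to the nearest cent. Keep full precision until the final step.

refrigerator: 102 W × 15.1 h × 7 d = 10,781 Wh = 10.78 kWh
LED light strip: 26.4 W × 3.93 h × 7 d = 726 Wh = 0.7263 kWh
television: 255.4 W × 14 h × 7 d = 25,029 Wh = 25.03 kWh
clothes dryer: 2850 W × 8.04 h × 7 d = 160,398 Wh = 160.4 kWh
hair dryer: 1860 W × 2.4 h × 7 d = 31,248 Wh = 31.25 kWh
hot tub heater: 4640 W × 7.6 h × 7 d = 246,848 Wh = 246.8 kWh
Total energy = 10.78 + 0.7263 + 25.03 + 160.4 + 31.25 + 246.8 = 475 kWh
Cost = 475 kWh × $0.261 = $123.98

$123.98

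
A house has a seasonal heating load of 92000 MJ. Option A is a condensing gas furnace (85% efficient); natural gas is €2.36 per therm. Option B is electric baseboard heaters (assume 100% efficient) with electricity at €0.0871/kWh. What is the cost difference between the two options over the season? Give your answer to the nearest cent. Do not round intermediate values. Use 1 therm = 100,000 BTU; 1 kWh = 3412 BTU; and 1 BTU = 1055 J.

Heat load = 92000 MJ = 92,000,000,000 J / 1055 = 87,203,791 BTU
Gas: input = 87,203,791 / 0.85 = 102,592,696 BTU = 1,026 therm → 1,026 × €2.36 = €2,421.19
Electric: 87,203,791 BTU / 3412 = 25,560 kWh → × €0.0871 = €2,226.10
Difference = |€2,421.19 − €2,226.10| = €195.09

€195.09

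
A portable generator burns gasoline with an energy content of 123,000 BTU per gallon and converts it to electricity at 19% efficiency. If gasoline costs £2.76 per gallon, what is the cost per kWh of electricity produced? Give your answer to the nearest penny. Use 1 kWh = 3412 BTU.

£0.40

Electrical output per gallon = 123,000 BTU × 0.19 / 3412 BTU/kWh = 6.849 kWh
Cost per kWh = £2.76 / 6.849 kWh = £0.403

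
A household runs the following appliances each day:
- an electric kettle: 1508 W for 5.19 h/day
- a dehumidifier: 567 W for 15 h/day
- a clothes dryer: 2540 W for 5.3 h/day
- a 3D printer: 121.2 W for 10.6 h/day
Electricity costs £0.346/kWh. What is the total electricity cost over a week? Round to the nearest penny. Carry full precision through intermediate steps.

electric kettle: 1508 W × 5.19 h × 7 d = 54,786 Wh = 54.79 kWh
dehumidifier: 567 W × 15 h × 7 d = 59,535 Wh = 59.53 kWh
clothes dryer: 2540 W × 5.3 h × 7 d = 94,234 Wh = 94.23 kWh
3D printer: 121.2 W × 10.6 h × 7 d = 8,993 Wh = 8.993 kWh
Total energy = 54.79 + 59.53 + 94.23 + 8.993 = 217.5 kWh
Cost = 217.5 kWh × £0.346 = £75.27

£75.27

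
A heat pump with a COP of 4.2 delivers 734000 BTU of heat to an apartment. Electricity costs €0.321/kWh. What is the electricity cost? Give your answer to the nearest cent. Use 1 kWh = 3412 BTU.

Heat delivered = 734,000 BTU / 3412 = 215.1 kWh
Electrical input = 215.1 kWh / 4.2 = 51.22 kWh
Cost = 51.22 × €0.321/kWh = €16.44

€16.44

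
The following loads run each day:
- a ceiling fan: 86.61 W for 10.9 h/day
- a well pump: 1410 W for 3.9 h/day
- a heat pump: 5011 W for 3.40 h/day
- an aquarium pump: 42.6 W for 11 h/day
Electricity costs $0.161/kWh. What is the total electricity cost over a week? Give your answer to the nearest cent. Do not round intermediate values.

$26.99

ceiling fan: 86.61 W × 10.9 h × 7 d = 6,608 Wh = 6.608 kWh
well pump: 1410 W × 3.9 h × 7 d = 38,493 Wh = 38.49 kWh
heat pump: 5011 W × 3.40 h × 7 d = 119,262 Wh = 119.3 kWh
aquarium pump: 42.6 W × 11 h × 7 d = 3,280 Wh = 3.28 kWh
Total energy = 6.608 + 38.49 + 119.3 + 3.28 = 167.6 kWh
Cost = 167.6 kWh × $0.161 = $26.99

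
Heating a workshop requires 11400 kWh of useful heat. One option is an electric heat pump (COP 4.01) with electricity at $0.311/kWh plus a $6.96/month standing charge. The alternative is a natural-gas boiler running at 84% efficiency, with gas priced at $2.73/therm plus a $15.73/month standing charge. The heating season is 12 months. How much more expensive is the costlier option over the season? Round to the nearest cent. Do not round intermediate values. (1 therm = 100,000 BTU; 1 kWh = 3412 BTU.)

$485.25

Heat load = 11400 kWh × 3412 = 38,896,800 BTU
Gas: input = 38,896,800 / 0.84 = 46,305,714 BTU = 463.1 therm → 463.1 × $2.73 = $1,264.15; + 12 × $15.73 standing = $1,452.91
Heat pump: 38,896,800 BTU / 3412 = 11,400 kWh heat; / 4.01 = 2,843 kWh in → × $0.311 = $884.14; + 12 × $6.96 standing = $967.66
Difference = |$1,452.91 − $967.66| = $485.25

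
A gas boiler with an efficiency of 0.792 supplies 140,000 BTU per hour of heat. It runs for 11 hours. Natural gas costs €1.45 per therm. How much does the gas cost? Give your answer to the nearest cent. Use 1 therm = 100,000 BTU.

€28.19

Heat delivered = 140,000 BTU/h × 11 h = 1,540,000 BTU
Gas input = 1,540,000 / 0.792 = 1,944,444 BTU
= 1,944,444 / 100,000 = 19.44 therm
Cost = 19.44 × €1.45/therm = €28.19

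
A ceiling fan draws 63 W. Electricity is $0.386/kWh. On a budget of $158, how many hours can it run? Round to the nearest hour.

6497 h

Energy budget = $158 / $0.386 per kWh = 409.3 kWh = 409,326 Wh
Runtime = 409,326 Wh / 63 W = 6,497 h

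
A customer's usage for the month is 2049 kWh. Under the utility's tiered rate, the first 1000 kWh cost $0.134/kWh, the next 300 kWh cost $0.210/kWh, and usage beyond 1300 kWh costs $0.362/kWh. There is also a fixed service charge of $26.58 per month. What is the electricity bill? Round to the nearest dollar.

$495

First 1000 kWh × $0.134 = $134.00
Next 300 kWh × $0.210 = $63.00
Remaining 749 kWh × $0.362 = $271.14
Energy charge = $468.14; + service $26.58 = $494.72 ≈ $495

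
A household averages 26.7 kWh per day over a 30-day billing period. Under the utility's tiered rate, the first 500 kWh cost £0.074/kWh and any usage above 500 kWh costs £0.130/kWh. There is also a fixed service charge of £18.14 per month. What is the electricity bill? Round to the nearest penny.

Usage = 26.7 kWh/day × 30 days = 801 kWh
First 500 kWh × £0.074 = £37.00
Remaining 301 kWh × £0.130 = £39.13
Energy charge = £76.13; + service £18.14 = £94.27

£94.27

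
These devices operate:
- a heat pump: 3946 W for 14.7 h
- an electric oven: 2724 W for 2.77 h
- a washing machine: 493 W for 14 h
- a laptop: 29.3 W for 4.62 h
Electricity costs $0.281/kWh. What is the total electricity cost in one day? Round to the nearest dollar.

$20

heat pump: 3946 W × 14.7 h = 58,006 Wh = 58.01 kWh
electric oven: 2724 W × 2.77 h = 7,545 Wh = 7.545 kWh
washing machine: 493 W × 14 h = 6,902 Wh = 6.902 kWh
laptop: 29.3 W × 4.62 h = 135 Wh = 0.1354 kWh
Total energy = 58.01 + 7.545 + 6.902 + 0.1354 = 72.59 kWh
Cost = 72.59 kWh × $0.281 = $20.40 ≈ $20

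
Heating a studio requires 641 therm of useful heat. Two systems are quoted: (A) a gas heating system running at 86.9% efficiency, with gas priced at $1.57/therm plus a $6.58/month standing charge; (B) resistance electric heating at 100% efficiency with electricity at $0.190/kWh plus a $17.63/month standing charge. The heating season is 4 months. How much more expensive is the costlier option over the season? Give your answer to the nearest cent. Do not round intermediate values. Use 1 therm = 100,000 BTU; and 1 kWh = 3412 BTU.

Heat load = 641 therm × 100,000 = 64,100,000 BTU
Gas: input = 64,100,000 / 0.869 = 73,762,946 BTU = 737.6 therm → 737.6 × $1.57 = $1,158.08; + 4 × $6.58 standing = $1,184.40
Electric: 64,100,000 BTU / 3412 = 18,790 kWh → × $0.190 = $3,569.46; + 4 × $17.63 standing = $3,639.98
Difference = |$1,184.40 − $3,639.98| = $2,455.58

$2455.58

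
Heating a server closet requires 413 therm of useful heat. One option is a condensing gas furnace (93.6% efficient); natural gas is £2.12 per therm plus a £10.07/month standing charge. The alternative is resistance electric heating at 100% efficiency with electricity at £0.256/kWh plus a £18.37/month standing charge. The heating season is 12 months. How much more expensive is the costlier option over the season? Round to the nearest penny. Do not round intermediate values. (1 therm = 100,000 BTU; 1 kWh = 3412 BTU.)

£2262.88

Heat load = 413 therm × 100,000 = 41,300,000 BTU
Gas: input = 41,300,000 / 0.936 = 44,123,932 BTU = 441.2 therm → 441.2 × £2.12 = £935.43; + 12 × £10.07 standing = £1,056.27
Electric: 41,300,000 BTU / 3412 = 12,100 kWh → × £0.256 = £3,098.71; + 12 × £18.37 standing = £3,319.15
Difference = |£1,056.27 − £3,319.15| = £2,262.88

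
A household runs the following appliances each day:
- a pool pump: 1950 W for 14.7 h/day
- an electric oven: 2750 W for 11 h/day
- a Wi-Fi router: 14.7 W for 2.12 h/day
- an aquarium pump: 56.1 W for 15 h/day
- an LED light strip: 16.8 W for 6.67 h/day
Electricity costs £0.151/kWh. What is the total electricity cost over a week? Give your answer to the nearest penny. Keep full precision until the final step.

£63.31

pool pump: 1950 W × 14.7 h × 7 d = 200,655 Wh = 200.7 kWh
electric oven: 2750 W × 11 h × 7 d = 211,750 Wh = 211.8 kWh
Wi-Fi router: 14.7 W × 2.12 h × 7 d = 218 Wh = 0.2181 kWh
aquarium pump: 56.1 W × 15 h × 7 d = 5,890 Wh = 5.891 kWh
LED light strip: 16.8 W × 6.67 h × 7 d = 784 Wh = 0.7844 kWh
Total energy = 200.7 + 211.8 + 0.2181 + 5.891 + 0.7844 = 419.3 kWh
Cost = 419.3 kWh × £0.151 = £63.31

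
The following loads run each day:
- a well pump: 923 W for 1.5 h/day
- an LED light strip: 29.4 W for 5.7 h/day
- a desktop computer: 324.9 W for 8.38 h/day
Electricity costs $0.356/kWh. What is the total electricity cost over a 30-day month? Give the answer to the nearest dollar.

well pump: 923 W × 1.5 h × 30 d = 41,535 Wh = 41.53 kWh
LED light strip: 29.4 W × 5.7 h × 30 d = 5,027 Wh = 5.027 kWh
desktop computer: 324.9 W × 8.38 h × 30 d = 81,680 Wh = 81.68 kWh
Total energy = 41.53 + 5.027 + 81.68 = 128.2 kWh
Cost = 128.2 kWh × $0.356 = $45.65 ≈ $46

$46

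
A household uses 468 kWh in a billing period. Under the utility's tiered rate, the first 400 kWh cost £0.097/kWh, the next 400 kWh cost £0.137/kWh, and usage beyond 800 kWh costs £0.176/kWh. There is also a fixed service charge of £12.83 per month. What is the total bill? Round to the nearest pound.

£61

First 400 kWh × £0.097 = £38.80
Next 68 kWh × £0.137 = £9.32
Remaining tier: 0 kWh (not reached)
Energy charge = £48.12; + service £12.83 = £60.95 ≈ £61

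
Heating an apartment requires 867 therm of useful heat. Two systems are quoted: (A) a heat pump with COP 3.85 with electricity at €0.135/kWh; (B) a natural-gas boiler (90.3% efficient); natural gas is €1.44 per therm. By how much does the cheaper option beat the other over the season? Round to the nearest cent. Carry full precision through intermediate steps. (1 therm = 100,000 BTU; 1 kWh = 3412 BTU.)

Heat load = 867 therm × 100,000 = 86,700,000 BTU
Gas: input = 86,700,000 / 0.903 = 96,013,289 BTU = 960.1 therm → 960.1 × €1.44 = €1,382.59
Heat pump: 86,700,000 BTU / 3412 = 25,410 kWh heat; / 3.85 = 6,600 kWh in → × €0.135 = €891.01
Difference = |€1,382.59 − €891.01| = €491.58

€491.58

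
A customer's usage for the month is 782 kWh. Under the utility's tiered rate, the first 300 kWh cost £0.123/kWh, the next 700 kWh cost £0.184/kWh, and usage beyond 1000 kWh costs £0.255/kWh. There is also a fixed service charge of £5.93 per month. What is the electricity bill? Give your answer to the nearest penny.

First 300 kWh × £0.123 = £36.90
Next 482 kWh × £0.184 = £88.69
Remaining tier: 0 kWh (not reached)
Energy charge = £125.59; + service £5.93 = £131.52

£131.52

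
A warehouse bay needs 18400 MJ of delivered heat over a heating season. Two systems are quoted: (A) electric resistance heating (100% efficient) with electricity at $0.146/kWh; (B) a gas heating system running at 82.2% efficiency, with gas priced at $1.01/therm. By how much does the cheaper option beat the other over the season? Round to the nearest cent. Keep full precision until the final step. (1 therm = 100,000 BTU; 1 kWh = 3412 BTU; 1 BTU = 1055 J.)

$532.00

Heat load = 18400 MJ = 18,400,000,000 J / 1055 = 17,440,758 BTU
Gas: input = 17,440,758 / 0.822 = 21,217,468 BTU = 212.2 therm → 212.2 × $1.01 = $214.30
Electric: 17,440,758 BTU / 3412 = 5,112 kWh → × $0.146 = $746.29
Difference = |$214.30 − $746.29| = $532.00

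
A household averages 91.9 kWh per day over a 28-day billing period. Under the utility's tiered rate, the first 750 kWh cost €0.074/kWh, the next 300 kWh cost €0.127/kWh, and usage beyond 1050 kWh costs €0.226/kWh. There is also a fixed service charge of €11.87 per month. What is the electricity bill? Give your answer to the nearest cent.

Usage = 91.9 kWh/day × 28 days = 2573.2 kWh
First 750 kWh × €0.074 = €55.50
Next 300 kWh × €0.127 = €38.10
Remaining 1523.2 kWh × €0.226 = €344.24
Energy charge = €437.84; + service €11.87 = €449.71

€449.71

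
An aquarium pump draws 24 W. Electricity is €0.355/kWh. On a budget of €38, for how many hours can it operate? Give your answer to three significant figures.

4460 h

Energy budget = €38 / €0.355 per kWh = 107 kWh = 107,042 Wh
Runtime = 107,042 Wh / 24 W = 4,460 h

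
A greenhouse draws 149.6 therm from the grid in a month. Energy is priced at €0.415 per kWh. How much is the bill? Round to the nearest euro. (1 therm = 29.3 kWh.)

€1819

149.6 therm × (29.3 kWh/therm) = 4,383 kWh
Cost = 4,383 kWh × €0.415/kWh = €1,819.06 ≈ €1819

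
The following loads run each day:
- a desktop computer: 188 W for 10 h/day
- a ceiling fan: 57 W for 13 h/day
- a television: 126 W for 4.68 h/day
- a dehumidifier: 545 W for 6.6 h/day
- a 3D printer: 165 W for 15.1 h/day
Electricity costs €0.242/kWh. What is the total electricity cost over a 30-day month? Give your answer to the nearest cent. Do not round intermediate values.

desktop computer: 188 W × 10 h × 30 d = 56,400 Wh = 56.4 kWh
ceiling fan: 57 W × 13 h × 30 d = 22,230 Wh = 22.23 kWh
television: 126 W × 4.68 h × 30 d = 17,690 Wh = 17.69 kWh
dehumidifier: 545 W × 6.6 h × 30 d = 107,910 Wh = 107.9 kWh
3D printer: 165 W × 15.1 h × 30 d = 74,745 Wh = 74.75 kWh
Total energy = 56.4 + 22.23 + 17.69 + 107.9 + 74.75 = 279 kWh
Cost = 279 kWh × €0.242 = €67.51

€67.51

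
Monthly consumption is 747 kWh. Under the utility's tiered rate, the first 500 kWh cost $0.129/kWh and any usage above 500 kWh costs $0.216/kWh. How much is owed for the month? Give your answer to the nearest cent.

First 500 kWh × $0.129 = $64.50
Remaining 247 kWh × $0.216 = $53.35
Total = $117.85

$117.85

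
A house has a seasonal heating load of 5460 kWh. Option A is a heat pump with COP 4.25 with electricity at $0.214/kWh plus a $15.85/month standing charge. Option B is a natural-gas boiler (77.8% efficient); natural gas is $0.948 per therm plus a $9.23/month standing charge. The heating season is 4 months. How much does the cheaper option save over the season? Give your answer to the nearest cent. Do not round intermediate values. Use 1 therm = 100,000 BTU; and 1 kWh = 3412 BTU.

Heat load = 5460 kWh × 3412 = 18,629,520 BTU
Gas: input = 18,629,520 / 0.778 = 23,945,398 BTU = 239.5 therm → 239.5 × $0.948 = $227.00; + 4 × $9.23 standing = $263.92
Heat pump: 18,629,520 BTU / 3412 = 5,460 kWh heat; / 4.25 = 1,285 kWh in → × $0.214 = $274.93; + 4 × $15.85 standing = $338.33
Difference = |$263.92 − $338.33| = $74.40

$74.40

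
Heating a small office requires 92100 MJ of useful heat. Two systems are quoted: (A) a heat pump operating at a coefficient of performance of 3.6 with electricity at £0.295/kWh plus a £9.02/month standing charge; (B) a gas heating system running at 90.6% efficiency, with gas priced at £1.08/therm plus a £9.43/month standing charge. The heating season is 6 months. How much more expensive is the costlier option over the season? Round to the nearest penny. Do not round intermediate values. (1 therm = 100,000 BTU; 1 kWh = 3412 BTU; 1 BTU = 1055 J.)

Heat load = 92100 MJ = 92,100,000,000 J / 1055 = 87,298,578 BTU
Gas: input = 87,298,578 / 0.906 = 96,356,047 BTU = 963.6 therm → 963.6 × £1.08 = £1,040.65; + 6 × £9.43 standing = £1,097.23
Heat pump: 87,298,578 BTU / 3412 = 25,590 kWh heat; / 3.6 = 7,107 kWh in → × £0.295 = £2,096.61; + 6 × £9.02 standing = £2,150.73
Difference = |£1,097.23 − £2,150.73| = £1,053.50

£1053.50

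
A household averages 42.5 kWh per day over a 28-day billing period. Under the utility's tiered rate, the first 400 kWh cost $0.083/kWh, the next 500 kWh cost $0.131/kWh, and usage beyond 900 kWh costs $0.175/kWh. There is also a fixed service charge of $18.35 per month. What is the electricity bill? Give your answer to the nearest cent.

$167.80

Usage = 42.5 kWh/day × 28 days = 1190 kWh
First 400 kWh × $0.083 = $33.20
Next 500 kWh × $0.131 = $65.50
Remaining 290 kWh × $0.175 = $50.75
Energy charge = $149.45; + service $18.35 = $167.80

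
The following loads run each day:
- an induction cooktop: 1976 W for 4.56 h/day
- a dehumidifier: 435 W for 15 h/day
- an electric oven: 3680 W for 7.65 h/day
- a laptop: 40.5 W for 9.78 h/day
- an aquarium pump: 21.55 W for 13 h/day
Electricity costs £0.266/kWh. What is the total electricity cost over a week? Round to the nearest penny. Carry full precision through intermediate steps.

induction cooktop: 1976 W × 4.56 h × 7 d = 63,074 Wh = 63.07 kWh
dehumidifier: 435 W × 15 h × 7 d = 45,675 Wh = 45.67 kWh
electric oven: 3680 W × 7.65 h × 7 d = 197,064 Wh = 197.1 kWh
laptop: 40.5 W × 9.78 h × 7 d = 2,773 Wh = 2.773 kWh
aquarium pump: 21.55 W × 13 h × 7 d = 1,961 Wh = 1.961 kWh
Total energy = 63.07 + 45.67 + 197.1 + 2.773 + 1.961 = 310.5 kWh
Cost = 310.5 kWh × £0.266 = £82.61

£82.61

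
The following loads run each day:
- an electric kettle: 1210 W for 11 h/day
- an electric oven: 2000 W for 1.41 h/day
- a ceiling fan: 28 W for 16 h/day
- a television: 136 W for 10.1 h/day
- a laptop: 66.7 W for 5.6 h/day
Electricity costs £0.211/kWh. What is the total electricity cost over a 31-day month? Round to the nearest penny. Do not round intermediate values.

£119.86

electric kettle: 1210 W × 11 h × 31 d = 412,610 Wh = 412.6 kWh
electric oven: 2000 W × 1.41 h × 31 d = 87,420 Wh = 87.42 kWh
ceiling fan: 28 W × 16 h × 31 d = 13,888 Wh = 13.89 kWh
television: 136 W × 10.1 h × 31 d = 42,582 Wh = 42.58 kWh
laptop: 66.7 W × 5.6 h × 31 d = 11,579 Wh = 11.58 kWh
Total energy = 412.6 + 87.42 + 13.89 + 42.58 + 11.58 = 568.1 kWh
Cost = 568.1 kWh × £0.211 = £119.86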